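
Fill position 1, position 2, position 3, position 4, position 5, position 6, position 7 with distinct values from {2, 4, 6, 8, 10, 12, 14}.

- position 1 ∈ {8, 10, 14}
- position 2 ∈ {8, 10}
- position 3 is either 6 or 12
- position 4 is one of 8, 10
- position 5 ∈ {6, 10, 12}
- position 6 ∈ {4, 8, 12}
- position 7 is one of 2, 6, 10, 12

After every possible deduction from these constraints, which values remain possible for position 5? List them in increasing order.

6, 12

Among the 7 variables, 2 fits only position 7 (and all 7 values in {2, 4, 6, 8, 10, 12, 14} must be used), so position 7 = 2.
Among the 6 still-open variables, 4 fits only position 6 (and all 6 values in {4, 6, 8, 10, 12, 14} must be used), so position 6 = 4.
The 5 still-open variables together cover exactly {6, 8, 10, 12, 14} — 5 values for 5 variables — and 14 appears only in position 1's list, so position 1 = 14.
position 2 and position 4 between them cover only {8, 10} — a naked pair. Remove those values from position 5.
No further eliminations apply; position 5 can still be any of 6, 12.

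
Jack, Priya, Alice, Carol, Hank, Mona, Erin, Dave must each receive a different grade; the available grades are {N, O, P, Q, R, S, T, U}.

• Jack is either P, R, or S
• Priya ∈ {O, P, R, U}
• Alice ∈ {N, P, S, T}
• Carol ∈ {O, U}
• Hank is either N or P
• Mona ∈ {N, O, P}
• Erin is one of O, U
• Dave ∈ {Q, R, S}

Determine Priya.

R

Among the 8 variables, Q fits only Dave (and all 8 values in {N, O, P, Q, R, S, T, U} must be used), so Dave = Q.
The 7 still-open variables draw from only 7 values {N, O, P, R, S, T, U}, so each is used; only Alice can be T, hence Alice = T.
Among the 6 still-open variables, S fits only Jack (and all 6 values in {N, O, P, R, S, U} must be used), so Jack = S.
Among the 5 still-open variables, R fits only Priya (and all 5 values in {N, O, P, R, U} must be used), so Priya = R.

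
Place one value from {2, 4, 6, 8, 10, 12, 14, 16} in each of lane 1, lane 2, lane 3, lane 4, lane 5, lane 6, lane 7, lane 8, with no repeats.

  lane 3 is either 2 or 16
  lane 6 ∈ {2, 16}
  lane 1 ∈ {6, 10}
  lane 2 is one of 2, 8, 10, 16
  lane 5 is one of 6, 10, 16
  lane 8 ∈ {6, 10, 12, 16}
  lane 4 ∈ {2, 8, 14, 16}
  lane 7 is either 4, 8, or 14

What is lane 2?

8

The 8 variables draw from only 8 values {2, 4, 6, 8, 10, 12, 14, 16}, so each is used; only lane 7 can be 4, hence lane 7 = 4.
The 7 still-open variables together cover exactly {2, 6, 8, 10, 12, 14, 16} — 7 values for 7 variables — and 12 appears only in lane 8's list, so lane 8 = 12.
The 6 still-open variables together cover exactly {2, 6, 8, 10, 14, 16} — 6 values for 6 variables — and 14 appears only in lane 4's list, so lane 4 = 14.
The 5 still-open variables draw from only 5 values {2, 6, 8, 10, 16}, so each is used; only lane 2 can be 8, hence lane 2 = 8.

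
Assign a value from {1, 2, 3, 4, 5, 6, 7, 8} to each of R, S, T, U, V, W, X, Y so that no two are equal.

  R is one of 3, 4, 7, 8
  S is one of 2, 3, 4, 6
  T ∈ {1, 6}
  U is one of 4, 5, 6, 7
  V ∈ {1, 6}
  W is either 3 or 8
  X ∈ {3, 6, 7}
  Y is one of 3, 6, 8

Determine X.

7

The 8 variables draw from only 8 values {1, 2, 3, 4, 5, 6, 7, 8}, so each is used; only S can be 2, hence S = 2.
The 7 still-open variables draw from only 7 values {1, 3, 4, 5, 6, 7, 8}, so each is used; only U can be 5, hence U = 5.
The 6 still-open variables draw from only 6 values {1, 3, 4, 6, 7, 8}, so each is used; only R can be 4, hence R = 4.
Among the 5 still-open variables, 7 fits only X (and all 5 values in {1, 3, 6, 7, 8} must be used), so X = 7.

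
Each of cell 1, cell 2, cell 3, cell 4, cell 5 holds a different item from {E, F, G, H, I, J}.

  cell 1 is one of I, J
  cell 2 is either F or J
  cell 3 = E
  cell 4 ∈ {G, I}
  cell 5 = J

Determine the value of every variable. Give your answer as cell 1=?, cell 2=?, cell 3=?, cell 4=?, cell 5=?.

cell 3's domain is down to {E}, so cell 3 = E.
cell 5 has just one choice, so cell 5 = J. Strike J from cell 1, cell 2.
cell 1's domain is down to {I}, so cell 1 = I. Strike I from cell 4.
cell 2 must be F (only option left).
cell 4 has just one choice, so cell 4 = G.

cell 1=I, cell 2=F, cell 3=E, cell 4=G, cell 5=J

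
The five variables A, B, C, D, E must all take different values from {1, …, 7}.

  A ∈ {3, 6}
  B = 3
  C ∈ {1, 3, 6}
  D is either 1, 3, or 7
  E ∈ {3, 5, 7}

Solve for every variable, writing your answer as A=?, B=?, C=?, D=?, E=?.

B's domain is down to {3}, so B = 3. Strike 3 from A, C, D, E.
A's domain is down to {6}, so A = 6. Eliminate 6 elsewhere: C.
C has just one choice, so C = 1. Eliminate 1 elsewhere: D.
D has just one choice, so D = 7. So E can't be 7.
E's domain is down to {5}, so E = 5.

A=6, B=3, C=1, D=7, E=5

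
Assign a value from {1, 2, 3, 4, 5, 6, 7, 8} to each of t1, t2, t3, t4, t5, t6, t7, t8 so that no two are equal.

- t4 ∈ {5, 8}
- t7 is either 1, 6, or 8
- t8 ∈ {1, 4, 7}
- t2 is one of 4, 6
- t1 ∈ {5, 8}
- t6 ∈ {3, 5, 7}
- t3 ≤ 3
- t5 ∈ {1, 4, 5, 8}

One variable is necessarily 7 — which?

t8

Among the 8 variables, 2 fits only t3 (and all 8 values in {1, 2, 3, 4, 5, 6, 7, 8} must be used), so t3 = 2.
The 7 still-open variables together cover exactly {1, 3, 4, 5, 6, 7, 8} — 7 values for 7 variables — and 3 appears only in t6's list, so t6 = 3.
The 6 still-open variables draw from only 6 values {1, 4, 5, 6, 7, 8}, so each is used; only t8 can be 7, hence t8 = 7.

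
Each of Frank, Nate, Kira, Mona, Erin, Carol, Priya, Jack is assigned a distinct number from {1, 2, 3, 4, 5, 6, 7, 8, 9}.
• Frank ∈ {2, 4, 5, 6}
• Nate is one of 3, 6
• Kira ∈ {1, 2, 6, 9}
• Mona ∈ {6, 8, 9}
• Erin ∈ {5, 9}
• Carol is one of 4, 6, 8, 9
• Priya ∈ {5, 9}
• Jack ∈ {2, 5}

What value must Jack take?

Among the 8 variables, 1 fits only Kira (and all 8 values in {1, 2, 3, 4, 5, 6, 8, 9} must be used), so Kira = 1.
The 7 still-open variables together cover exactly {2, 3, 4, 5, 6, 8, 9} — 7 values for 7 variables — and 3 appears only in Nate's list, so Nate = 3.
The 2 variables Erin and Priya are confined to {5, 9}, which locks those values in; drop them from Frank, Mona, Carol, Jack.
So Jack = 2.

2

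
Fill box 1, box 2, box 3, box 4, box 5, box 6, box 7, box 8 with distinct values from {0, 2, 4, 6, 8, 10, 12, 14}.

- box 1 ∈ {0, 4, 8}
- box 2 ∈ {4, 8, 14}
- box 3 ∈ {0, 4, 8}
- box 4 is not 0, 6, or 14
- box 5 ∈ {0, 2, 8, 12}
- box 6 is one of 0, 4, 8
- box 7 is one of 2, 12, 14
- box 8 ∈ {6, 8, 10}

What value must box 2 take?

Among the 8 variables, 6 fits only box 8 (and all 8 values in {0, 2, 4, 6, 8, 10, 12, 14} must be used), so box 8 = 6.
The 7 still-open variables together cover exactly {0, 2, 4, 8, 10, 12, 14} — 7 values for 7 variables — and 10 appears only in box 4's list, so box 4 = 10.
box 1, box 3, box 6 between them cover only {0, 4, 8} — a naked triple. Remove those values from box 2, box 5.
So box 2 = 14.

14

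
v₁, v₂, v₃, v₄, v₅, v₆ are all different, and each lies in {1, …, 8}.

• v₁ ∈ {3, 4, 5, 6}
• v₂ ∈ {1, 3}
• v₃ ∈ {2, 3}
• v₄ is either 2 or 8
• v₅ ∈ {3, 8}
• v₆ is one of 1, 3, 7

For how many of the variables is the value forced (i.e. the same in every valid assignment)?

v₃, v₄, v₅ share exactly the 3 values {2, 3, 8}; by pigeonhole those values go to them, so strike 2, 3, 8 from v₁, v₂, v₆.
v₂ has just one choice, so v₂ = 1. Remove 1 from v₆.
That leaves v₆ = 7.
Determined: v₂=1, v₆=7. The other variables each still have more than one consistent value. That makes 2.

2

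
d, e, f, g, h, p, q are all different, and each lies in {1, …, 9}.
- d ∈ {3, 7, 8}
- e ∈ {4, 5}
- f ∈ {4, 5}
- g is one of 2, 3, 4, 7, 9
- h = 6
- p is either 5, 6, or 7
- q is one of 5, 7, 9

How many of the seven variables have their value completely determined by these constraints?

3

h has just one choice, so h = 6. Remove 6 from p.
The 2 variables e and f are confined to {4, 5}, which locks those values in; drop them from g, p, q.
p's domain is down to {7}, so p = 7. Remove 7 from d, g, q.
That leaves q = 9. Remove 9 from g.
Determined: h=6, p=7, q=9. The other variables each still have more than one consistent value. That makes 3.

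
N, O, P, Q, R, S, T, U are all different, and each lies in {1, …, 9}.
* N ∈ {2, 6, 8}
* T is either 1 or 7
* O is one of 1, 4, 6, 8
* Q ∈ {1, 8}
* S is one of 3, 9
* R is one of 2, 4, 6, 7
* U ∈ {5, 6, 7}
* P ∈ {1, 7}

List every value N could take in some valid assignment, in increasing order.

The 2 variables P and T are confined to {1, 7}, which locks those values in; drop them from O, Q, R, U.
Q must be 8 (only option left). Remove 8 from N, O.
The 3 variables N, O, R are confined to {2, 4, 6}, which locks those values in; drop them from U.
U's domain is down to {5}, so U = 5.
No further eliminations apply; N can still be any of 2, 6.

2, 6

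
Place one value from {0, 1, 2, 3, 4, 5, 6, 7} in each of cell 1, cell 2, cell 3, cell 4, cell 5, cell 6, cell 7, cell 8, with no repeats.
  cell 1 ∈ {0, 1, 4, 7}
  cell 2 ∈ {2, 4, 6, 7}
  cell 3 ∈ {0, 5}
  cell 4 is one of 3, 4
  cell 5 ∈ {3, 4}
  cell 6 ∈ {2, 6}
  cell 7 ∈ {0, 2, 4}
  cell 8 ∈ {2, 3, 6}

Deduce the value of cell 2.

The 8 variables draw from only 8 values {0, 1, 2, 3, 4, 5, 6, 7}, so each is used; only cell 1 can be 1, hence cell 1 = 1.
Among the 7 still-open variables, 5 fits only cell 3 (and all 7 values in {0, 2, 3, 4, 5, 6, 7} must be used), so cell 3 = 5.
The 6 still-open variables draw from only 6 values {0, 2, 3, 4, 6, 7}, so each is used; only cell 7 can be 0, hence cell 7 = 0.
The 5 still-open variables together cover exactly {2, 3, 4, 6, 7} — 5 values for 5 variables — and 7 appears only in cell 2's list, so cell 2 = 7.

7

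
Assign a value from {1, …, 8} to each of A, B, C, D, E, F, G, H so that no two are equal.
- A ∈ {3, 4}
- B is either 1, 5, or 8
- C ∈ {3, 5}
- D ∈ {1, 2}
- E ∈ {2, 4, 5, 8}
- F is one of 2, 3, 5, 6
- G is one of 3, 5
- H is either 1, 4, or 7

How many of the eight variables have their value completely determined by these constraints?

3

Among the 8 variables, 6 fits only F (and all 8 values in {1, 2, 3, 4, 5, 6, 7, 8} must be used), so F = 6.
Among the 7 still-open variables, 7 fits only H (and all 7 values in {1, 2, 3, 4, 5, 7, 8} must be used), so H = 7.
C and G between them cover only {3, 5} — a naked pair. Remove those values from A, B, E.
That leaves A = 4. Strike 4 from E.
Determined: A=4, F=6, H=7. The other variables each still have more than one consistent value. That makes 3.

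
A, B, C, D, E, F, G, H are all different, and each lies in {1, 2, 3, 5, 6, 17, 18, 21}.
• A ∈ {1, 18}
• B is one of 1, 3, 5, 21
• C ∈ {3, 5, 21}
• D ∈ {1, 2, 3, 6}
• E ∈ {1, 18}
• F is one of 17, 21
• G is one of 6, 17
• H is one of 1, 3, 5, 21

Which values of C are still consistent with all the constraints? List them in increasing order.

3, 5, 21

The 8 variables together cover exactly {1, 2, 3, 5, 6, 17, 18, 21} — 8 values for 8 variables — and 2 appears only in D's list, so D = 2.
The 7 still-open variables draw from only 7 values {1, 3, 5, 6, 17, 18, 21}, so each is used; only G can be 6, hence G = 6.
The 6 still-open variables together cover exactly {1, 3, 5, 17, 18, 21} — 6 values for 6 variables — and 17 appears only in F's list, so F = 17.
A and E share exactly the 2 values {1, 18}; by pigeonhole those values go to them, so strike 1, 18 from B, H.
No further eliminations apply; C can still be any of 3, 5, 21.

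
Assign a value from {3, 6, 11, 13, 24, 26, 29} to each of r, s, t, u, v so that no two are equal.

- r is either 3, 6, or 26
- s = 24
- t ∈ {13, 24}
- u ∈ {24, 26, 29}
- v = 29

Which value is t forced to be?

s has just one choice, so s = 24. Strike 24 from t, u.
So t = 13.

13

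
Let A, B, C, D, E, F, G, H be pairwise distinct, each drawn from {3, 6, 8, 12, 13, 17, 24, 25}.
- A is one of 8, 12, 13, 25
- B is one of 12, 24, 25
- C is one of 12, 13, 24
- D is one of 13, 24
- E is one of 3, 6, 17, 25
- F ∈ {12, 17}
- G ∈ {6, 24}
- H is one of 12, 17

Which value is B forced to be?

25

Among the 8 variables, 3 fits only E (and all 8 values in {3, 6, 8, 12, 13, 17, 24, 25} must be used), so E = 3.
The 7 still-open variables together cover exactly {6, 8, 12, 13, 17, 24, 25} — 7 values for 7 variables — and 6 appears only in G's list, so G = 6.
Among the 6 still-open variables, 8 fits only A (and all 6 values in {8, 12, 13, 17, 24, 25} must be used), so A = 8.
The 5 still-open variables draw from only 5 values {12, 13, 17, 24, 25}, so each is used; only B can be 25, hence B = 25.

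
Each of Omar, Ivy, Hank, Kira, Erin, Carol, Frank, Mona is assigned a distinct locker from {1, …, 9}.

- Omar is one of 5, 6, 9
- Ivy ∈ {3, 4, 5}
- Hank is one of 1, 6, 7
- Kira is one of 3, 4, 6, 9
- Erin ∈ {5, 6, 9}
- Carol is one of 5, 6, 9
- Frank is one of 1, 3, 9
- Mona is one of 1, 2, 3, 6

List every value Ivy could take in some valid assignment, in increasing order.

3, 4

The 8 variables together cover exactly {1, 2, 3, 4, 5, 6, 7, 9} — 8 values for 8 variables — and 2 appears only in Mona's list, so Mona = 2.
Among the 7 still-open variables, 7 fits only Hank (and all 7 values in {1, 3, 4, 5, 6, 7, 9} must be used), so Hank = 7.
The 6 still-open variables together cover exactly {1, 3, 4, 5, 6, 9} — 6 values for 6 variables — and 1 appears only in Frank's list, so Frank = 1.
Omar, Erin, Carol share exactly the 3 values {5, 6, 9}; by pigeonhole those values go to them, so strike 5, 6, 9 from Ivy, Kira.
No further eliminations apply; Ivy can still be any of 3, 4.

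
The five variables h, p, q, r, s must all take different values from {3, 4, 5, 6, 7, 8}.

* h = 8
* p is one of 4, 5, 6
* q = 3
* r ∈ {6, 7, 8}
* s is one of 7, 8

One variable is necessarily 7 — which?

h must be 8 (only option left). Eliminate 8 elsewhere: r, s.
So 7 goes to s.

s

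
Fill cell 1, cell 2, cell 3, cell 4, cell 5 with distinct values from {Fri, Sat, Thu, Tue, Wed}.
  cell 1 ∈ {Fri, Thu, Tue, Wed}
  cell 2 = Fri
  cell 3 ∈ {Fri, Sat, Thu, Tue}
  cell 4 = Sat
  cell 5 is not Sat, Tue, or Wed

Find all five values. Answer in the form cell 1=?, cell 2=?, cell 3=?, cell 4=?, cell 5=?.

cell 1=Wed, cell 2=Fri, cell 3=Tue, cell 4=Sat, cell 5=Thu

cell 2's domain is down to {Fri}, so cell 2 = Fri. Strike Fri from cell 1, cell 3, cell 5.
That leaves cell 4 = Sat. Strike Sat from cell 3.
cell 5 must be Thu (only option left). Remove Thu from cell 1, cell 3.
cell 3 has just one choice, so cell 3 = Tue. Eliminate Tue elsewhere: cell 1.
That leaves cell 1 = Wed.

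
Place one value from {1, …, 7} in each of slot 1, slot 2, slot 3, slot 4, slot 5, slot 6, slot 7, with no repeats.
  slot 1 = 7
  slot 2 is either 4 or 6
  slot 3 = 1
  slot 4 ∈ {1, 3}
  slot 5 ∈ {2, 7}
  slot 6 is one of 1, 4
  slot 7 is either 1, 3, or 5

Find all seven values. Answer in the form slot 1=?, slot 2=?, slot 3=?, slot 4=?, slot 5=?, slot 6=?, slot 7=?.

slot 1 must be 7 (only option left). Eliminate 7 elsewhere: slot 5.
That leaves slot 3 = 1. Eliminate 1 elsewhere: slot 4, slot 6, slot 7.
slot 4's domain is down to {3}, so slot 4 = 3. Strike 3 from slot 7.
slot 5 has just one choice, so slot 5 = 2.
slot 6 has just one choice, so slot 6 = 4. Strike 4 from slot 2.
slot 7 must be 5 (only option left).
slot 2 has just one choice, so slot 2 = 6.

slot 1=7, slot 2=6, slot 3=1, slot 4=3, slot 5=2, slot 6=4, slot 7=5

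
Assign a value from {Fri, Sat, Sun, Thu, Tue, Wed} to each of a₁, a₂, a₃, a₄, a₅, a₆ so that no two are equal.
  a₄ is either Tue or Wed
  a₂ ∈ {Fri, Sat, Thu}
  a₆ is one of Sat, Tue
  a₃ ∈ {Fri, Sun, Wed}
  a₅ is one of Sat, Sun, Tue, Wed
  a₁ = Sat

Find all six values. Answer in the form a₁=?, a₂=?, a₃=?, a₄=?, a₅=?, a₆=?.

a₁=Sat, a₂=Thu, a₃=Fri, a₄=Wed, a₅=Sun, a₆=Tue

a₁'s domain is down to {Sat}, so a₁ = Sat. So a₂, a₅, a₆ can't be Sat.
a₆ must be Tue (only option left). Strike Tue from a₄, a₅.
a₄ has just one choice, so a₄ = Wed. So a₃, a₅ can't be Wed.
That leaves a₅ = Sun. Eliminate Sun elsewhere: a₃.
a₃'s domain is down to {Fri}, so a₃ = Fri. So a₂ can't be Fri.
a₂ has just one choice, so a₂ = Thu.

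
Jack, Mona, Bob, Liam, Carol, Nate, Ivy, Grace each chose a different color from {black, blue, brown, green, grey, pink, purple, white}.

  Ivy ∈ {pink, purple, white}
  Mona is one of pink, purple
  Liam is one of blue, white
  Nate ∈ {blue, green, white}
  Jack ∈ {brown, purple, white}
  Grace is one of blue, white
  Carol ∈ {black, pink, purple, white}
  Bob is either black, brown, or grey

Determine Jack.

brown

The 8 variables draw from only 8 values {black, blue, brown, green, grey, pink, purple, white}, so each is used; only Nate can be green, hence Nate = green.
The 7 still-open variables together cover exactly {black, blue, brown, grey, pink, purple, white} — 7 values for 7 variables — and grey appears only in Bob's list, so Bob = grey.
The 6 still-open variables draw from only 6 values {black, blue, brown, pink, purple, white}, so each is used; only Carol can be black, hence Carol = black.
The 5 still-open variables together cover exactly {blue, brown, pink, purple, white} — 5 values for 5 variables — and brown appears only in Jack's list, so Jack = brown.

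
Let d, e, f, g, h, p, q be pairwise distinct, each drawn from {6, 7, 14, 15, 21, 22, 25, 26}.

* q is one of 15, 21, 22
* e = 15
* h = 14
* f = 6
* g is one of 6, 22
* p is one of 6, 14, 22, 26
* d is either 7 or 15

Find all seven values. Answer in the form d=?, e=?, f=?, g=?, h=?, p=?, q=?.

d=7, e=15, f=6, g=22, h=14, p=26, q=21

e has just one choice, so e = 15. So d, q can't be 15.
f has just one choice, so f = 6. So g, p can't be 6.
g must be 22 (only option left). Eliminate 22 elsewhere: p, q.
That leaves h = 14. Remove 14 from p.
p must be 26 (only option left).
q must be 21 (only option left).
d must be 7 (only option left).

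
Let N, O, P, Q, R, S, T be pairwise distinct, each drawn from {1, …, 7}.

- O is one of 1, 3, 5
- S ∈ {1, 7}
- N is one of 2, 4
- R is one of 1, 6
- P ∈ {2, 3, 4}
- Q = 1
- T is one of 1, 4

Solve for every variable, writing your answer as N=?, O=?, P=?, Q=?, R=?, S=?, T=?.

Q must be 1 (only option left). Remove 1 from O, R, S, T.
That leaves R = 6.
S must be 7 (only option left).
T has just one choice, so T = 4. So N, P can't be 4.
N must be 2 (only option left). Eliminate 2 elsewhere: P.
P must be 3 (only option left). Strike 3 from O.
O's domain is down to {5}, so O = 5.

N=2, O=5, P=3, Q=1, R=6, S=7, T=4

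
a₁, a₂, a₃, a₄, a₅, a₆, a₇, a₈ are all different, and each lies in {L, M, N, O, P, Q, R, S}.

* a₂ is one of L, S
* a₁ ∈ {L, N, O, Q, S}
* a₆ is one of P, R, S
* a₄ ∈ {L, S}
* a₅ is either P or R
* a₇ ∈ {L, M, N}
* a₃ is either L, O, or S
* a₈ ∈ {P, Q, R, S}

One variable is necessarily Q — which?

a₈

The 8 variables draw from only 8 values {L, M, N, O, P, Q, R, S}, so each is used; only a₇ can be M, hence a₇ = M.
Among the 7 still-open variables, N fits only a₁ (and all 7 values in {L, N, O, P, Q, R, S} must be used), so a₁ = N.
Among the 6 still-open variables, O fits only a₃ (and all 6 values in {L, O, P, Q, R, S} must be used), so a₃ = O.
Among the 5 still-open variables, Q fits only a₈ (and all 5 values in {L, P, Q, R, S} must be used), so a₈ = Q.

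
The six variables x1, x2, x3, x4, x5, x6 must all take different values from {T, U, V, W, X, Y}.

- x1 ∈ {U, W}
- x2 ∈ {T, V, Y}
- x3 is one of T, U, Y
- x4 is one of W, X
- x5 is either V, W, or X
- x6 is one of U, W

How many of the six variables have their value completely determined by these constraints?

2

x1 and x6 share exactly the 2 values {U, W}; by pigeonhole those values go to them, so strike U, W from x3, x4, x5.
x4 must be X (only option left). So x5 can't be X.
That leaves x5 = V. Remove V from x2.
Determined: x4=X, x5=V. The other variables each still have more than one consistent value. That makes 2.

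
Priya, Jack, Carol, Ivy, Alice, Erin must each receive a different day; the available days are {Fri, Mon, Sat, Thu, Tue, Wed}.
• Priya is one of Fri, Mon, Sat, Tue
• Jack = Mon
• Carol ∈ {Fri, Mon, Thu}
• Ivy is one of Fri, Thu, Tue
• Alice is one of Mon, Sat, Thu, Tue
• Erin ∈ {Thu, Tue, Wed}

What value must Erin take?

Jack's domain is down to {Mon}, so Jack = Mon. Strike Mon from Priya, Carol, Alice.
The 5 still-open variables draw from only 5 values {Fri, Sat, Thu, Tue, Wed}, so each is used; only Erin can be Wed, hence Erin = Wed.

Wed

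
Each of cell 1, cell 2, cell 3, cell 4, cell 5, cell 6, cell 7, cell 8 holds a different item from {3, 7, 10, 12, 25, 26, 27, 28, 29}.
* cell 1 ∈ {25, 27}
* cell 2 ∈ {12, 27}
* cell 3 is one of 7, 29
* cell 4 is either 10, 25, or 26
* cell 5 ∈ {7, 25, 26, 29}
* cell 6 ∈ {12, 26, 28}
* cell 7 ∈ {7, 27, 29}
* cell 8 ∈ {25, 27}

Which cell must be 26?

cell 5

The 8 variables draw from only 8 values {7, 10, 12, 25, 26, 27, 28, 29}, so each is used; only cell 4 can be 10, hence cell 4 = 10.
The 7 still-open variables together cover exactly {7, 12, 25, 26, 27, 28, 29} — 7 values for 7 variables — and 28 appears only in cell 6's list, so cell 6 = 28.
The 6 still-open variables together cover exactly {7, 12, 25, 26, 27, 29} — 6 values for 6 variables — and 12 appears only in cell 2's list, so cell 2 = 12.
Among the 5 still-open variables, 26 fits only cell 5 (and all 5 values in {7, 25, 26, 27, 29} must be used), so cell 5 = 26.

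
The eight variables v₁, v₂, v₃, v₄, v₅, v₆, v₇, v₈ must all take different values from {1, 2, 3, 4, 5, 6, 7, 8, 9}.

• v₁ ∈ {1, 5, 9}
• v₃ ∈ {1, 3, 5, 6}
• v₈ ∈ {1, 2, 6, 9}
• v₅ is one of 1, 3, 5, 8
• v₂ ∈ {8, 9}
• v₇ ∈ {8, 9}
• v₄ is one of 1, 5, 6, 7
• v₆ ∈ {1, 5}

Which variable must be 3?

The 8 variables together cover exactly {1, 2, 3, 5, 6, 7, 8, 9} — 8 values for 8 variables — and 2 appears only in v₈'s list, so v₈ = 2.
The 7 still-open variables draw from only 7 values {1, 3, 5, 6, 7, 8, 9}, so each is used; only v₄ can be 7, hence v₄ = 7.
The 6 still-open variables together cover exactly {1, 3, 5, 6, 8, 9} — 6 values for 6 variables — and 6 appears only in v₃'s list, so v₃ = 6.
The 5 still-open variables draw from only 5 values {1, 3, 5, 8, 9}, so each is used; only v₅ can be 3, hence v₅ = 3.

v₅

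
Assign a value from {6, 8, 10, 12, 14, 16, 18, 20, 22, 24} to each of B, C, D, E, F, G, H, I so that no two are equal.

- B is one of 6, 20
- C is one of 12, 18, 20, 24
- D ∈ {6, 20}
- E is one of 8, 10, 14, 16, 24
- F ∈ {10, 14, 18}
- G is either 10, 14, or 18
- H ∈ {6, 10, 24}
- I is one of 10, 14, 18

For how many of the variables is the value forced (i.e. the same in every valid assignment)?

2

B and D between them cover only {6, 20} — a naked pair. Remove those values from C, H.
The 3 variables F, G, I are confined to {10, 14, 18}, which locks those values in; drop them from C, E, H.
H has just one choice, so H = 24. Remove 24 from C, E.
C's domain is down to {12}, so C = 12.
Determined: C=12, H=24. The other variables each still have more than one consistent value. That makes 2.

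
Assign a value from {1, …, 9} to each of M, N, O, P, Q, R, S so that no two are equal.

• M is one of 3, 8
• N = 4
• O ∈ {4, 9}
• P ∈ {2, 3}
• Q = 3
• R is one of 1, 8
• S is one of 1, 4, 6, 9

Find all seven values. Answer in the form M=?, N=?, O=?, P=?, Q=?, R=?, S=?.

M=8, N=4, O=9, P=2, Q=3, R=1, S=6

N must be 4 (only option left). Eliminate 4 elsewhere: O, S.
O has just one choice, so O = 9. Strike 9 from S.
Q must be 3 (only option left). So M, P can't be 3.
M has just one choice, so M = 8. Strike 8 from R.
P must be 2 (only option left).
R's domain is down to {1}, so R = 1. Eliminate 1 elsewhere: S.
That leaves S = 6.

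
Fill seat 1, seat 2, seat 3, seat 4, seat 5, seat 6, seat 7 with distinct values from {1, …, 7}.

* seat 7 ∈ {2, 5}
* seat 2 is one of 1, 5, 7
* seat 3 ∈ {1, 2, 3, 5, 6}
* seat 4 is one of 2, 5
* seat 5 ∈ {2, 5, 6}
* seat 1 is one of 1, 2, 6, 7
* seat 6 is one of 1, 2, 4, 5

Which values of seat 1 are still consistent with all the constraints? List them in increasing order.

Among the 7 variables, 3 fits only seat 3 (and all 7 values in {1, 2, 3, 4, 5, 6, 7} must be used), so seat 3 = 3.
Among the 6 still-open variables, 4 fits only seat 6 (and all 6 values in {1, 2, 4, 5, 6, 7} must be used), so seat 6 = 4.
The 2 variables seat 4 and seat 7 are confined to {2, 5}, which locks those values in; drop them from seat 1, seat 2, seat 5.
seat 5 has just one choice, so seat 5 = 6. Remove 6 from seat 1.
No further eliminations apply; seat 1 can still be any of 1, 7.

1, 7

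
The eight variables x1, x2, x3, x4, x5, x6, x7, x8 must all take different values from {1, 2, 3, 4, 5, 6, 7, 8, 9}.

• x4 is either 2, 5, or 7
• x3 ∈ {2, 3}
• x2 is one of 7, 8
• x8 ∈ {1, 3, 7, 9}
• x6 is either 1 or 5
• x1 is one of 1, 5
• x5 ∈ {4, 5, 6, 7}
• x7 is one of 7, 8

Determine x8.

9

x1 and x6 share exactly the 2 values {1, 5}; by pigeonhole those values go to them, so strike 1, 5 from x4, x5, x8.
The 2 variables x2 and x7 are confined to {7, 8}, which locks those values in; drop them from x4, x5, x8.
x4's domain is down to {2}, so x4 = 2. Remove 2 from x3.
x3 must be 3 (only option left). So x8 can't be 3.
So x8 = 9.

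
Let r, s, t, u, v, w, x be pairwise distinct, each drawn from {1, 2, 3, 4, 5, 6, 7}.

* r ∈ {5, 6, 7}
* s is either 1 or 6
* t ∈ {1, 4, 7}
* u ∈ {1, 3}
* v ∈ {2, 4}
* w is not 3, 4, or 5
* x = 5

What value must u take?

3

x's domain is down to {5}, so x = 5. Eliminate 5 elsewhere: r.
The 6 still-open variables draw from only 6 values {1, 2, 3, 4, 6, 7}, so each is used; only u can be 3, hence u = 3.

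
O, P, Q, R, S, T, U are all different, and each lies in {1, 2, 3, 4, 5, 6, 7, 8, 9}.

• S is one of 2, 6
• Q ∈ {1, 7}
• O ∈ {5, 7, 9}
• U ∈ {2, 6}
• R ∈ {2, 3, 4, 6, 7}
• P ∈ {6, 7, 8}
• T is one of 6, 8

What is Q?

1

The 2 variables S and U are confined to {2, 6}, which locks those values in; drop them from P, R, T.
That leaves T = 8. Eliminate 8 elsewhere: P.
P's domain is down to {7}, so P = 7. Eliminate 7 elsewhere: O, Q, R.
So Q = 1.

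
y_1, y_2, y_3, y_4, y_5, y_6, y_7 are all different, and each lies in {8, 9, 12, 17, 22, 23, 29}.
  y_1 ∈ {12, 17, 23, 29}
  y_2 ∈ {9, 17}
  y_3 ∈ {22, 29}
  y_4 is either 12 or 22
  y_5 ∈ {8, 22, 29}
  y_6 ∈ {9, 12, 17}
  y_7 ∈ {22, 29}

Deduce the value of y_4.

12

Among the 7 variables, 8 fits only y_5 (and all 7 values in {8, 9, 12, 17, 22, 23, 29} must be used), so y_5 = 8.
Among the 6 still-open variables, 23 fits only y_1 (and all 6 values in {9, 12, 17, 22, 23, 29} must be used), so y_1 = 23.
y_3 and y_7 share exactly the 2 values {22, 29}; by pigeonhole those values go to them, so strike 22, 29 from y_4.
So y_4 = 12.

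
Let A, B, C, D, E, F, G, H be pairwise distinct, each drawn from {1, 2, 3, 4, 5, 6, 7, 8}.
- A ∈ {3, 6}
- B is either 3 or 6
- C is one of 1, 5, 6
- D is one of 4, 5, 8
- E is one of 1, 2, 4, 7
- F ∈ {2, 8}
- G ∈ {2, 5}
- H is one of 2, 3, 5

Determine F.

8

The 8 variables draw from only 8 values {1, 2, 3, 4, 5, 6, 7, 8}, so each is used; only E can be 7, hence E = 7.
Among the 7 still-open variables, 1 fits only C (and all 7 values in {1, 2, 3, 4, 5, 6, 8} must be used), so C = 1.
Among the 6 still-open variables, 4 fits only D (and all 6 values in {2, 3, 4, 5, 6, 8} must be used), so D = 4.
Among the 5 still-open variables, 8 fits only F (and all 5 values in {2, 3, 5, 6, 8} must be used), so F = 8.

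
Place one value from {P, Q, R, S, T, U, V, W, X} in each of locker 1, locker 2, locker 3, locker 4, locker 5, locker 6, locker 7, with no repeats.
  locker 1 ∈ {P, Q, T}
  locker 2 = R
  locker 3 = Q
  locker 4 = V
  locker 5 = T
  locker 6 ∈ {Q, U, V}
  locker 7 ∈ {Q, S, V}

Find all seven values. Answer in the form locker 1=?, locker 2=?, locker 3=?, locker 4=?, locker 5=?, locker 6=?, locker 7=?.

locker 2 has just one choice, so locker 2 = R.
locker 3 must be Q (only option left). Eliminate Q elsewhere: locker 1, locker 6, locker 7.
locker 4 must be V (only option left). Remove V from locker 6, locker 7.
locker 5 must be T (only option left). So locker 1 can't be T.
That leaves locker 6 = U.
locker 7 must be S (only option left).
locker 1 must be P (only option left).

locker 1=P, locker 2=R, locker 3=Q, locker 4=V, locker 5=T, locker 6=U, locker 7=S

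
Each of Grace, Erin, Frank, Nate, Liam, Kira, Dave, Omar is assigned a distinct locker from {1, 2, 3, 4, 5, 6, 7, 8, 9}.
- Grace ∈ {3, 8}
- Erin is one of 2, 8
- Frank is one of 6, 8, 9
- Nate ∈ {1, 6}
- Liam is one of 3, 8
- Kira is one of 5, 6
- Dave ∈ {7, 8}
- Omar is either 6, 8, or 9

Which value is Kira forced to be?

5

The 8 variables draw from only 8 values {1, 2, 3, 5, 6, 7, 8, 9}, so each is used; only Nate can be 1, hence Nate = 1.
The 7 still-open variables draw from only 7 values {2, 3, 5, 6, 7, 8, 9}, so each is used; only Erin can be 2, hence Erin = 2.
The 6 still-open variables draw from only 6 values {3, 5, 6, 7, 8, 9}, so each is used; only Kira can be 5, hence Kira = 5.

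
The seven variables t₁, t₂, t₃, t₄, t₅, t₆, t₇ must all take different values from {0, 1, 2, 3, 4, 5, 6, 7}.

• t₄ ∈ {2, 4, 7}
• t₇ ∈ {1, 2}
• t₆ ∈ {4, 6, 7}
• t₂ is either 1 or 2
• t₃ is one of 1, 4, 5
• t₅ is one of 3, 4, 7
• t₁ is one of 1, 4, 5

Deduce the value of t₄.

7

Among the 7 variables, 3 fits only t₅ (and all 7 values in {1, 2, 3, 4, 5, 6, 7} must be used), so t₅ = 3.
The 6 still-open variables together cover exactly {1, 2, 4, 5, 6, 7} — 6 values for 6 variables — and 6 appears only in t₆'s list, so t₆ = 6.
Among the 5 still-open variables, 7 fits only t₄ (and all 5 values in {1, 2, 4, 5, 7} must be used), so t₄ = 7.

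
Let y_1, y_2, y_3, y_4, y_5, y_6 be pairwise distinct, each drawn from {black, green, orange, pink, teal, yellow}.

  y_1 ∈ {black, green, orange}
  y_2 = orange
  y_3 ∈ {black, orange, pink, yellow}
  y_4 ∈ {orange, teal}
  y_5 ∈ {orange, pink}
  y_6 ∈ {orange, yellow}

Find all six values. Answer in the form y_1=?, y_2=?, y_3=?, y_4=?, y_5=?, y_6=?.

y_1=green, y_2=orange, y_3=black, y_4=teal, y_5=pink, y_6=yellow

y_2 must be orange (only option left). Remove orange from y_1, y_3, y_4, y_5, y_6.
That leaves y_4 = teal.
That leaves y_5 = pink. So y_3 can't be pink.
y_6 must be yellow (only option left). Remove yellow from y_3.
y_3's domain is down to {black}, so y_3 = black. Strike black from y_1.
y_1 must be green (only option left).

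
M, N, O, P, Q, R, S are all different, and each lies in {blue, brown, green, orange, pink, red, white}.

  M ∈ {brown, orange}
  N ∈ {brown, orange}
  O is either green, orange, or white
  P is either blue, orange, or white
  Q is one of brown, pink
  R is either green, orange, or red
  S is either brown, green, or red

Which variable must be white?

O

The 7 variables together cover exactly {blue, brown, green, orange, pink, red, white} — 7 values for 7 variables — and blue appears only in P's list, so P = blue.
The 6 still-open variables draw from only 6 values {brown, green, orange, pink, red, white}, so each is used; only Q can be pink, hence Q = pink.
The 5 still-open variables draw from only 5 values {brown, green, orange, red, white}, so each is used; only O can be white, hence O = white.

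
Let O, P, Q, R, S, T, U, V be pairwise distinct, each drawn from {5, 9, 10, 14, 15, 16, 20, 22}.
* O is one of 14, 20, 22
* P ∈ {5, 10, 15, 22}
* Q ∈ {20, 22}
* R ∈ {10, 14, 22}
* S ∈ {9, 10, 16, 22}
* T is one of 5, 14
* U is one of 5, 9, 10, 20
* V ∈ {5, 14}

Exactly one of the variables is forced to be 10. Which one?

The 8 variables together cover exactly {5, 9, 10, 14, 15, 16, 20, 22} — 8 values for 8 variables — and 15 appears only in P's list, so P = 15.
The 7 still-open variables together cover exactly {5, 9, 10, 14, 16, 20, 22} — 7 values for 7 variables — and 16 appears only in S's list, so S = 16.
The 6 still-open variables draw from only 6 values {5, 9, 10, 14, 20, 22}, so each is used; only U can be 9, hence U = 9.
Among the 5 still-open variables, 10 fits only R (and all 5 values in {5, 10, 14, 20, 22} must be used), so R = 10.

R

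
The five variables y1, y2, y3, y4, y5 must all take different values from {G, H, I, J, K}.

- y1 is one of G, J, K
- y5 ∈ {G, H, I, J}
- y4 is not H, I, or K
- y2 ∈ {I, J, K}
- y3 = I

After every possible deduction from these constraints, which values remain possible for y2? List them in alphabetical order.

J, K

y3 must be I (only option left). Remove I from y2, y5.
The 4 still-open variables draw from only 4 values {G, H, J, K}, so each is used; only y5 can be H, hence y5 = H.
No further eliminations apply; y2 can still be any of J, K.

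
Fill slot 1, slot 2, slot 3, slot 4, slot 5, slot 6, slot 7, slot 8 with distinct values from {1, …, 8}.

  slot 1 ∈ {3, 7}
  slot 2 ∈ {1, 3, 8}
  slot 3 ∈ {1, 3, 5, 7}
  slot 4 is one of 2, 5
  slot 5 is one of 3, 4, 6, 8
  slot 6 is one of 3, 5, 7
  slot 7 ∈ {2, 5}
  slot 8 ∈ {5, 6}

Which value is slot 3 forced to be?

The 8 variables together cover exactly {1, 2, 3, 4, 5, 6, 7, 8} — 8 values for 8 variables — and 4 appears only in slot 5's list, so slot 5 = 4.
The 7 still-open variables together cover exactly {1, 2, 3, 5, 6, 7, 8} — 7 values for 7 variables — and 6 appears only in slot 8's list, so slot 8 = 6.
Among the 6 still-open variables, 8 fits only slot 2 (and all 6 values in {1, 2, 3, 5, 7, 8} must be used), so slot 2 = 8.
The 5 still-open variables draw from only 5 values {1, 2, 3, 5, 7}, so each is used; only slot 3 can be 1, hence slot 3 = 1.

1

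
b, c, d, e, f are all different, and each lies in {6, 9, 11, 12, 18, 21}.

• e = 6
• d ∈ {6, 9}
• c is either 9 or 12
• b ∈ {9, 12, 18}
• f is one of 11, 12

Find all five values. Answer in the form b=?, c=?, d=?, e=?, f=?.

b=18, c=12, d=9, e=6, f=11

e has just one choice, so e = 6. Strike 6 from d.
d has just one choice, so d = 9. Eliminate 9 elsewhere: b, c.
c has just one choice, so c = 12. Eliminate 12 elsewhere: b, f.
f has just one choice, so f = 11.
That leaves b = 18.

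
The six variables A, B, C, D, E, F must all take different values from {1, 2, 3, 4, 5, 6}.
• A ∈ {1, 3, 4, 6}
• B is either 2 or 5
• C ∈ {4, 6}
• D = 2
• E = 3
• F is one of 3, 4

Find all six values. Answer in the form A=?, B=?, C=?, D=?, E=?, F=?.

A=1, B=5, C=6, D=2, E=3, F=4

D has just one choice, so D = 2. So B can't be 2.
E's domain is down to {3}, so E = 3. So A, F can't be 3.
F's domain is down to {4}, so F = 4. So A, C can't be 4.
That leaves B = 5.
C's domain is down to {6}, so C = 6. Eliminate 6 elsewhere: A.
That leaves A = 1.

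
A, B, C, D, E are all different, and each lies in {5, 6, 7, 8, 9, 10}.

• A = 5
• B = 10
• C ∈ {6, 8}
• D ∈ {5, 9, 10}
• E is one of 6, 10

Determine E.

A's domain is down to {5}, so A = 5. Strike 5 from D.
That leaves B = 10. So D, E can't be 10.
So E = 6.

6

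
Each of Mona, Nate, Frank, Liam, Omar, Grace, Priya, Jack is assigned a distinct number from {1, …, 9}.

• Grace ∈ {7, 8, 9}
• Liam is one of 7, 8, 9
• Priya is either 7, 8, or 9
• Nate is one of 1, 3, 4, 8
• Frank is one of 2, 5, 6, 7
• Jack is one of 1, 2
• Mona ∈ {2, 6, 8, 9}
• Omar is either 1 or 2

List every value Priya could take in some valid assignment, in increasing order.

Omar and Jack share exactly the 2 values {1, 2}; by pigeonhole those values go to them, so strike 1, 2 from Mona, Nate, Frank.
The 3 variables Liam, Grace, Priya are confined to {7, 8, 9}, which locks those values in; drop them from Mona, Nate, Frank.
Mona must be 6 (only option left). Remove 6 from Frank.
Frank has just one choice, so Frank = 5.
No further eliminations apply; Priya can still be any of 7, 8, 9.

7, 8, 9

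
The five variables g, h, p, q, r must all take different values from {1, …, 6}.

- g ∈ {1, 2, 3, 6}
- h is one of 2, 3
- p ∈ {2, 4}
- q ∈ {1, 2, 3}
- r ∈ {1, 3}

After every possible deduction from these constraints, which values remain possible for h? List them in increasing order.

The 5 variables draw from only 5 values {1, 2, 3, 4, 6}, so each is used; only p can be 4, hence p = 4.
The 4 still-open variables together cover exactly {1, 2, 3, 6} — 4 values for 4 variables — and 6 appears only in g's list, so g = 6.
No further eliminations apply; h can still be any of 2, 3.

2, 3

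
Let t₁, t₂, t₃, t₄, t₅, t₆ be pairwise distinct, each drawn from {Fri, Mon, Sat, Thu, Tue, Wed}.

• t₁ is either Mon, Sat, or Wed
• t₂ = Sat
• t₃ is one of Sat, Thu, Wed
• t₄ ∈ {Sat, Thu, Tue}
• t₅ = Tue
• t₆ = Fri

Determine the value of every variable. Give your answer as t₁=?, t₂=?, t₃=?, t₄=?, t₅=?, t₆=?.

t₂'s domain is down to {Sat}, so t₂ = Sat. Remove Sat from t₁, t₃, t₄.
t₅ must be Tue (only option left). Strike Tue from t₄.
t₆ must be Fri (only option left).
That leaves t₄ = Thu. Remove Thu from t₃.
That leaves t₃ = Wed. Eliminate Wed elsewhere: t₁.
t₁ has just one choice, so t₁ = Mon.

t₁=Mon, t₂=Sat, t₃=Wed, t₄=Thu, t₅=Tue, t₆=Fri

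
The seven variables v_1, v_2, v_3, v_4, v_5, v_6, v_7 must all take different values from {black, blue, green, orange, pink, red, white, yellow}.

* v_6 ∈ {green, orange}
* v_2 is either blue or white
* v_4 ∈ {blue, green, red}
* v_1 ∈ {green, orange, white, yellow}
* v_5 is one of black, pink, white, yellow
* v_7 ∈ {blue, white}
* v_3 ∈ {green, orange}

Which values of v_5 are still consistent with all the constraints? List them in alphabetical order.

black, pink

v_2 and v_7 share exactly the 2 values {blue, white}; by pigeonhole those values go to them, so strike blue, white from v_1, v_4, v_5.
v_3 and v_6 share exactly the 2 values {green, orange}; by pigeonhole those values go to them, so strike green, orange from v_1, v_4.
That leaves v_1 = yellow. Eliminate yellow elsewhere: v_5.
v_4 must be red (only option left).
No further eliminations apply; v_5 can still be any of black, pink.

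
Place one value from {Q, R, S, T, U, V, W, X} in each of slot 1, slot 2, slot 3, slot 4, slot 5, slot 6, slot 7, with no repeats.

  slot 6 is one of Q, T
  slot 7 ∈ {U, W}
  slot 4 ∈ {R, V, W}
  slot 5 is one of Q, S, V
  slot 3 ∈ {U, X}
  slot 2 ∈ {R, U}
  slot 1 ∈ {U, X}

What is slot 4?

V

The 2 variables slot 1 and slot 3 are confined to {U, X}, which locks those values in; drop them from slot 2, slot 7.
slot 2 must be R (only option left). So slot 4 can't be R.
slot 7's domain is down to {W}, so slot 7 = W. So slot 4 can't be W.
So slot 4 = V.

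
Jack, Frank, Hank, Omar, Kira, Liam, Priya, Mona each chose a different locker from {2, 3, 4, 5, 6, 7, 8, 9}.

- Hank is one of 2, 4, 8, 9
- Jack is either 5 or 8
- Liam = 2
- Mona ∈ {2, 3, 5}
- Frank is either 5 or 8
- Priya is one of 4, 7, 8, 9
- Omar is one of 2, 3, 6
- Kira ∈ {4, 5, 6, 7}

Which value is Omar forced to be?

6

Liam has just one choice, so Liam = 2. Strike 2 from Hank, Omar, Mona.
The 2 variables Jack and Frank are confined to {5, 8}, which locks those values in; drop them from Hank, Kira, Priya, Mona.
Mona must be 3 (only option left). Remove 3 from Omar.
So Omar = 6.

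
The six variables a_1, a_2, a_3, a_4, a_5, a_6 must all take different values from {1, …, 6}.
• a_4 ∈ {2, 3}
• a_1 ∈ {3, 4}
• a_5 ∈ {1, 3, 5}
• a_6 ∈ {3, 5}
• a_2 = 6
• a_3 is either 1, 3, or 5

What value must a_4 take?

2

a_2 has just one choice, so a_2 = 6.
The 5 still-open variables together cover exactly {1, 2, 3, 4, 5} — 5 values for 5 variables — and 2 appears only in a_4's list, so a_4 = 2.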